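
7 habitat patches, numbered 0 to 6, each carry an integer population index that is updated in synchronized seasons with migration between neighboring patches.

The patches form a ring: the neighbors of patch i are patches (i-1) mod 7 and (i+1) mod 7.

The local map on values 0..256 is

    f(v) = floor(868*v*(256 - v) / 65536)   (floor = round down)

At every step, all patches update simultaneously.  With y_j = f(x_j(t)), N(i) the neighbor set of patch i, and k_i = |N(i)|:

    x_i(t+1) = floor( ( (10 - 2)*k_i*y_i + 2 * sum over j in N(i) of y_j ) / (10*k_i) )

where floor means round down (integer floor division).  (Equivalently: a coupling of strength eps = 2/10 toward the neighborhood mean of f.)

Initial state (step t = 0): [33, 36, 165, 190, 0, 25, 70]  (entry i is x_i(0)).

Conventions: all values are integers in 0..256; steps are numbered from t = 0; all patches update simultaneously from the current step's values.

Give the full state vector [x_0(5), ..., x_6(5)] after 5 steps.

Answer: [117, 124, 160, 170, 199, 182, 131]

Derivation:
t=0: [33, 36, 165, 190, 0, 25, 70]
t=1: [105, 112, 185, 152, 24, 78, 154]
t=2: [209, 208, 180, 191, 97, 174, 205]
t=3: [131, 136, 174, 169, 198, 184, 142]
t=4: [215, 213, 191, 189, 158, 176, 210]
t=5: [117, 124, 160, 170, 199, 182, 131]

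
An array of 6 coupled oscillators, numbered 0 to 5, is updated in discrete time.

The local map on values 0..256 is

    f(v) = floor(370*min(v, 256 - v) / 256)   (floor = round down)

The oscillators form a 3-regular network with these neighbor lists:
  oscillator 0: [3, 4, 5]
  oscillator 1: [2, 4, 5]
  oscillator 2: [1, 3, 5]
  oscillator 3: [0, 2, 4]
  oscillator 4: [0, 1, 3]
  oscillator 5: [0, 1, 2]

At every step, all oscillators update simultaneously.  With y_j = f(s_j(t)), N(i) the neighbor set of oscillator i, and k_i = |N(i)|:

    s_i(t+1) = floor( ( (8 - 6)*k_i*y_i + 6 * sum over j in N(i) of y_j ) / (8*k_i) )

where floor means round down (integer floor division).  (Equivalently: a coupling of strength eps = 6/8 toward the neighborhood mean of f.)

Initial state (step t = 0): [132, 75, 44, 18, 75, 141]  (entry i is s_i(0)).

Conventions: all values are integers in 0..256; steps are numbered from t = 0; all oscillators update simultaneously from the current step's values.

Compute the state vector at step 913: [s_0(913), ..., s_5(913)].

Simulating step by step:
t=0: [132, 75, 44, 18, 75, 141]
t=1: [119, 111, 90, 94, 105, 129]
t=2: [160, 156, 152, 146, 154, 161]
t=3: [145, 144, 147, 148, 146, 142]
t=4: [159, 160, 159, 157, 158, 160]
t=5: [140, 139, 139, 141, 140, 139]
t=6: [167, 168, 168, 167, 167, 168]
t=7: [127, 127, 127, 127, 127, 127]
t=8: [183, 183, 183, 183, 183, 183]
t=9: [105, 105, 105, 105, 105, 105]
t=10: [151, 151, 151, 151, 151, 151]
t=11: [151, 151, 151, 151, 151, 151]

Answer: [151, 151, 151, 151, 151, 151]
Key observation: The state at step 10, [151, 151, 151, 151, 151, 151], reappears at step 11: the system is in a cycle of period 1 from step 10 on.  Therefore the state at step 913 equals the state at step 10 + ((913 - 10) mod 1) = 10, which is [151, 151, 151, 151, 151, 151].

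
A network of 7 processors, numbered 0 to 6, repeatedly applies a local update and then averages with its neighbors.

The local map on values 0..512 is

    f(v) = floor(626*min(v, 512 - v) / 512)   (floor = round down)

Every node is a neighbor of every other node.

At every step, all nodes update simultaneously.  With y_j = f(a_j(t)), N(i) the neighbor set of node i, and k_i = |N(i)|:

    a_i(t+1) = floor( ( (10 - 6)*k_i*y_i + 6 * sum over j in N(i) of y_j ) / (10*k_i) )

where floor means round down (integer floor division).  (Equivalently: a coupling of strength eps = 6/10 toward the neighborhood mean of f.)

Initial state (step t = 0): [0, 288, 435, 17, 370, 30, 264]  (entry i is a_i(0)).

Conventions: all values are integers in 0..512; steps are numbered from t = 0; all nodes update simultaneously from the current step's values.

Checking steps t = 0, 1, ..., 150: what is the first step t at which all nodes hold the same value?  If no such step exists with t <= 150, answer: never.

Answer: 7
Key observation: Synchronization is absorbing here: once all nodes are equal they stay equal, and step 7 is the first all-equal step.

Derivation:
t=0: [0, 288, 435, 17, 370, 30, 264]  (not all equal)
t=1: [89, 171, 118, 95, 141, 100, 180]  (not all equal)
t=2: [141, 171, 152, 143, 160, 145, 175]  (not all equal)
t=3: [184, 195, 188, 184, 191, 185, 196]  (not all equal)
t=4: [228, 232, 230, 228, 231, 229, 233]  (not all equal)
t=5: [279, 281, 280, 279, 281, 280, 281]  (not all equal)
t=6: [283, 282, 282, 283, 282, 282, 282]  (not all equal)
t=7: [280, 280, 280, 280, 280, 280, 280]  (all equal)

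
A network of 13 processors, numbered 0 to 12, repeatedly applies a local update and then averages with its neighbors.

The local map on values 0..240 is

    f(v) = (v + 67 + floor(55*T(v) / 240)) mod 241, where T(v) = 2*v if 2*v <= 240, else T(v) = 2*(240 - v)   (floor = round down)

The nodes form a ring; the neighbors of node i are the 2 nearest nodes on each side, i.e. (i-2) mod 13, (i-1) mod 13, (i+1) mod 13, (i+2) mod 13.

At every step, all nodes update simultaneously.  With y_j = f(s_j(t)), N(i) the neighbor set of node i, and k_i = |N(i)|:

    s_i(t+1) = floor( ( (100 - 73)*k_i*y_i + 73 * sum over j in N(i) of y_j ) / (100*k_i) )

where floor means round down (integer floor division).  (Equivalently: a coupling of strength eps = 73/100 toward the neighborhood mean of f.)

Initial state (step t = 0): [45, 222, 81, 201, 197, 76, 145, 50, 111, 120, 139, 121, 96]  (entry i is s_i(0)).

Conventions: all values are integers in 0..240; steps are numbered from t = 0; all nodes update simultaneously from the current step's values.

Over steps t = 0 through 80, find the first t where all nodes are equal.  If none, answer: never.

Simulating step by step:
t=0: [45, 222, 81, 201, 197, 76, 145, 50, 111, 120, 139, 121, 96]  (not all equal)
t=1: [117, 118, 99, 95, 87, 91, 110, 114, 91, 69, 82, 64, 92]  (not all equal)
t=2: [211, 220, 216, 209, 205, 210, 211, 207, 202, 187, 182, 187, 204]  (not all equal)
t=3: [48, 50, 50, 50, 49, 48, 47, 45, 42, 39, 39, 40, 44]  (not all equal)
t=4: [134, 137, 138, 138, 137, 136, 134, 131, 128, 125, 125, 127, 131]  (not all equal)
t=5: [7, 8, 9, 9, 9, 8, 7, 6, 5, 4, 4, 4, 6]  (not all equal)
t=6: [76, 78, 79, 79, 79, 78, 76, 75, 74, 72, 72, 73, 74]  (not all equal)
t=7: [177, 179, 180, 181, 180, 179, 177, 175, 174, 173, 172, 173, 175]  (not all equal)
t=8: [31, 32, 32, 32, 32, 32, 31, 30, 29, 29, 29, 29, 30]  (not all equal)
t=9: [111, 112, 112, 113, 112, 112, 111, 110, 109, 109, 109, 109, 110]  (not all equal)
t=10: [228, 229, 229, 230, 229, 229, 228, 227, 225, 225, 225, 225, 227]  (not all equal)
t=11: [58, 59, 59, 60, 59, 59, 58, 58, 57, 57, 57, 57, 58]  (not all equal)
t=12: [151, 152, 152, 153, 152, 152, 151, 151, 150, 150, 150, 150, 151]  (not all equal)
t=13: [17, 17, 17, 18, 17, 17, 17, 17, 17, 17, 17, 17, 17]  (not all equal)
t=14: [91, 91, 91, 91, 91, 91, 91, 91, 91, 91, 91, 91, 91]  (all equal)

Answer: 14
Key observation: Synchronization is absorbing here: once all nodes are equal they stay equal, and step 14 is the first all-equal step.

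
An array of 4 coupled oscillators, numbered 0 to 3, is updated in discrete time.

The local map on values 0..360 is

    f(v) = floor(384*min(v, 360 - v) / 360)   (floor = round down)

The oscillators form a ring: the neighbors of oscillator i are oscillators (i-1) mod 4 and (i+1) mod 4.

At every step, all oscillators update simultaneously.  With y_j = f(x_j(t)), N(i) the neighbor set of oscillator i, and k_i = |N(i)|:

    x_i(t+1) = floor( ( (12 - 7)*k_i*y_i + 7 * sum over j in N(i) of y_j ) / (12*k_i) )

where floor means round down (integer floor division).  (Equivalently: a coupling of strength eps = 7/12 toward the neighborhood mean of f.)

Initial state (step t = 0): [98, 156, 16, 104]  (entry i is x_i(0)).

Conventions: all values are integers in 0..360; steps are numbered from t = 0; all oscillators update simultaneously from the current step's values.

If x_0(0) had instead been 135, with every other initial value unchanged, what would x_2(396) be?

Simulating step by step:
t=0: [135, 156, 16, 104]
t=1: [140, 116, 87, 92]
t=2: [126, 121, 102, 111]
t=3: [127, 124, 117, 119]
t=4: [131, 130, 126, 128]
t=5: [137, 137, 135, 136]
t=6: [145, 145, 144, 145]
t=7: [154, 153, 153, 153]
t=8: [163, 163, 163, 163]
t=9: [173, 173, 173, 173]
t=10: [184, 184, 184, 184]
t=11: [187, 187, 187, 187]
t=12: [184, 184, 184, 184]

Answer: x_2(396) = 184
Key observation: The state at step 10, [184, 184, 184, 184], reappears at step 12: the system is in a cycle of period 2 from step 10 on.  Therefore the state at step 396 equals the state at step 10 + ((396 - 10) mod 2) = 10, which is [184, 184, 184, 184].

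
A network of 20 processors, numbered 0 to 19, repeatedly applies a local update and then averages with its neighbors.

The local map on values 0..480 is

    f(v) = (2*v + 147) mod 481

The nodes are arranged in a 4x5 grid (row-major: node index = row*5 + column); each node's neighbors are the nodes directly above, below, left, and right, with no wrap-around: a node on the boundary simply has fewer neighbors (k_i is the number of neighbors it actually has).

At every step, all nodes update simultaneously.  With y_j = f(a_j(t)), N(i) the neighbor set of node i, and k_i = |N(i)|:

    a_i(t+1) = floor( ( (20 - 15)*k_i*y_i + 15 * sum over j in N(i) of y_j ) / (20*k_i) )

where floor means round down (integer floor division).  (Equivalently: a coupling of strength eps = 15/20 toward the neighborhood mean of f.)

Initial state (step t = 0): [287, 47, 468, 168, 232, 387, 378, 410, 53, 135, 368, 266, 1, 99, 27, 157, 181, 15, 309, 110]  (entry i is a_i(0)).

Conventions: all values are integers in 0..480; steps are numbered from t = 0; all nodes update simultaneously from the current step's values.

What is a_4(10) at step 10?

Answer: a_4(10) = 267

Derivation:
t=0: [287, 47, 468, 168, 232, 387, 378, 410, 53, 135, 368, 266, 1, 99, 27, 157, 181, 15, 309, 110]
t=1: [315, 256, 92, 126, 189, 376, 271, 178, 207, 250, 375, 237, 173, 252, 332, 276, 216, 159, 293, 273]
t=2: [297, 253, 232, 213, 222, 334, 194, 123, 161, 155, 298, 172, 152, 168, 219, 247, 230, 206, 274, 271]
t=3: [254, 154, 196, 200, 233, 227, 183, 305, 294, 285, 191, 169, 203, 232, 192, 185, 93, 217, 125, 171]
t=4: [259, 179, 213, 127, 146, 93, 168, 147, 196, 168, 52, 91, 113, 177, 106, 151, 118, 225, 158, 169]
t=5: [179, 75, 239, 247, 260, 192, 211, 208, 176, 214, 340, 271, 263, 239, 96, 350, 319, 333, 150, 309]
t=6: [136, 138, 170, 127, 141, 127, 141, 103, 94, 159, 242, 226, 191, 222, 215, 335, 302, 318, 301, 365]
t=7: [413, 319, 295, 292, 432, 349, 350, 241, 332, 331, 251, 197, 177, 167, 266, 241, 256, 222, 269, 235]
t=8: [253, 234, 239, 221, 229, 227, 255, 219, 218, 226, 185, 152, 64, 141, 165, 166, 124, 128, 112, 184]
t=9: [138, 156, 122, 119, 115, 126, 195, 156, 167, 205, 271, 278, 328, 336, 264, 281, 432, 361, 309, 326]
t=10: [427, 332, 423, 288, 267, 271, 302, 258, 235, 161, 264, 174, 344, 234, 231, 153, 221, 260, 332, 258]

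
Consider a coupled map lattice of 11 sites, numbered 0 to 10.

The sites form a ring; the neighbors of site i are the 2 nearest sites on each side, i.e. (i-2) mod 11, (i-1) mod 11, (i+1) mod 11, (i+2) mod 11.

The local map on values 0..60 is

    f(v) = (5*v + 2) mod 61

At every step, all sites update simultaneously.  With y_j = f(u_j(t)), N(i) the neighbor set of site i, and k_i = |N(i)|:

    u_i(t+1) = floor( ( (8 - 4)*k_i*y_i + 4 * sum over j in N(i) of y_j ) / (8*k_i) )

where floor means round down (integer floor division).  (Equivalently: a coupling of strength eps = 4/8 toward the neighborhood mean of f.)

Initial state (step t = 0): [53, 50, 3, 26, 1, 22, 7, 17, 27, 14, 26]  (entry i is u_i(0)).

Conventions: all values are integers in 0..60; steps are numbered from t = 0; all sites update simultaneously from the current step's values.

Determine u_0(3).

Simulating step by step:
t=0: [53, 50, 3, 26, 1, 22, 7, 17, 27, 14, 26]
t=1: [17, 11, 14, 15, 17, 35, 30, 27, 18, 14, 12]
t=2: [23, 35, 21, 26, 27, 38, 30, 23, 22, 14, 16]
t=3: [44, 44, 40, 20, 19, 18, 31, 40, 40, 28, 32]

Answer: u_0(3) = 44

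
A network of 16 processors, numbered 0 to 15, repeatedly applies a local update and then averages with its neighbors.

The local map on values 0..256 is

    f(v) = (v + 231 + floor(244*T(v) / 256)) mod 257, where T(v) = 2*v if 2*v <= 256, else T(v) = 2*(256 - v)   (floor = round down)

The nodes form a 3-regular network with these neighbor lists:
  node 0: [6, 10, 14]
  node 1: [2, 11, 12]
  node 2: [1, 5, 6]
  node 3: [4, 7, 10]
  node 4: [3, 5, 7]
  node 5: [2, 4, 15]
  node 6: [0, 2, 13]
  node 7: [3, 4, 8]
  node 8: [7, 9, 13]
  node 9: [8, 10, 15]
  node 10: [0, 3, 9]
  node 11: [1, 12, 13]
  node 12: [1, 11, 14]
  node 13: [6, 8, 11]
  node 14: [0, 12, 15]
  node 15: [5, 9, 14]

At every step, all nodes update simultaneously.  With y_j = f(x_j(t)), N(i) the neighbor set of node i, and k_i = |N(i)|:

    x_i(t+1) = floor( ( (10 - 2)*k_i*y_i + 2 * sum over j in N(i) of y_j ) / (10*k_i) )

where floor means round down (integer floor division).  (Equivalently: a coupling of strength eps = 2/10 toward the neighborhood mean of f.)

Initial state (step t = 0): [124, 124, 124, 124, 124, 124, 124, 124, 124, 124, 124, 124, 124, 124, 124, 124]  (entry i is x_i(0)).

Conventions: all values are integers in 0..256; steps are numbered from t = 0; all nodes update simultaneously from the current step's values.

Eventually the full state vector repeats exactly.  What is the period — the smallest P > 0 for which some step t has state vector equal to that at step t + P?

Simulating step by step:
t=0: [124, 124, 124, 124, 124, 124, 124, 124, 124, 124, 124, 124, 124, 124, 124, 124]
t=1: [77, 77, 77, 77, 77, 77, 77, 77, 77, 77, 77, 77, 77, 77, 77, 77]
t=2: [197, 197, 197, 197, 197, 197, 197, 197, 197, 197, 197, 197, 197, 197, 197, 197]
t=3: [26, 26, 26, 26, 26, 26, 26, 26, 26, 26, 26, 26, 26, 26, 26, 26]
t=4: [49, 49, 49, 49, 49, 49, 49, 49, 49, 49, 49, 49, 49, 49, 49, 49]
t=5: [116, 116, 116, 116, 116, 116, 116, 116, 116, 116, 116, 116, 116, 116, 116, 116]
t=6: [54, 54, 54, 54, 54, 54, 54, 54, 54, 54, 54, 54, 54, 54, 54, 54]
t=7: [130, 130, 130, 130, 130, 130, 130, 130, 130, 130, 130, 130, 130, 130, 130, 130]
t=8: [87, 87, 87, 87, 87, 87, 87, 87, 87, 87, 87, 87, 87, 87, 87, 87]
t=9: [226, 226, 226, 226, 226, 226, 226, 226, 226, 226, 226, 226, 226, 226, 226, 226]
t=10: [0, 0, 0, 0, 0, 0, 0, 0, 0, 0, 0, 0, 0, 0, 0, 0]
t=11: [231, 231, 231, 231, 231, 231, 231, 231, 231, 231, 231, 231, 231, 231, 231, 231]
t=12: [252, 252, 252, 252, 252, 252, 252, 252, 252, 252, 252, 252, 252, 252, 252, 252]
t=13: [233, 233, 233, 233, 233, 233, 233, 233, 233, 233, 233, 233, 233, 233, 233, 233]
t=14: [250, 250, 250, 250, 250, 250, 250, 250, 250, 250, 250, 250, 250, 250, 250, 250]
t=15: [235, 235, 235, 235, 235, 235, 235, 235, 235, 235, 235, 235, 235, 235, 235, 235]
t=16: [249, 249, 249, 249, 249, 249, 249, 249, 249, 249, 249, 249, 249, 249, 249, 249]
t=17: [236, 236, 236, 236, 236, 236, 236, 236, 236, 236, 236, 236, 236, 236, 236, 236]
t=18: [248, 248, 248, 248, 248, 248, 248, 248, 248, 248, 248, 248, 248, 248, 248, 248]
t=19: [237, 237, 237, 237, 237, 237, 237, 237, 237, 237, 237, 237, 237, 237, 237, 237]
t=20: [247, 247, 247, 247, 247, 247, 247, 247, 247, 247, 247, 247, 247, 247, 247, 247]
t=21: [238, 238, 238, 238, 238, 238, 238, 238, 238, 238, 238, 238, 238, 238, 238, 238]
t=22: [246, 246, 246, 246, 246, 246, 246, 246, 246, 246, 246, 246, 246, 246, 246, 246]
t=23: [239, 239, 239, 239, 239, 239, 239, 239, 239, 239, 239, 239, 239, 239, 239, 239]
t=24: [245, 245, 245, 245, 245, 245, 245, 245, 245, 245, 245, 245, 245, 245, 245, 245]
t=25: [239, 239, 239, 239, 239, 239, 239, 239, 239, 239, 239, 239, 239, 239, 239, 239]

Answer: 2
Key observation: The state at step 23, [239, 239, 239, 239, 239, 239, 239, 239, 239, 239, 239, 239, 239, 239, 239, 239], reappears at step 25 — and no state repeats earlier — so the cycle the system enters has period 2.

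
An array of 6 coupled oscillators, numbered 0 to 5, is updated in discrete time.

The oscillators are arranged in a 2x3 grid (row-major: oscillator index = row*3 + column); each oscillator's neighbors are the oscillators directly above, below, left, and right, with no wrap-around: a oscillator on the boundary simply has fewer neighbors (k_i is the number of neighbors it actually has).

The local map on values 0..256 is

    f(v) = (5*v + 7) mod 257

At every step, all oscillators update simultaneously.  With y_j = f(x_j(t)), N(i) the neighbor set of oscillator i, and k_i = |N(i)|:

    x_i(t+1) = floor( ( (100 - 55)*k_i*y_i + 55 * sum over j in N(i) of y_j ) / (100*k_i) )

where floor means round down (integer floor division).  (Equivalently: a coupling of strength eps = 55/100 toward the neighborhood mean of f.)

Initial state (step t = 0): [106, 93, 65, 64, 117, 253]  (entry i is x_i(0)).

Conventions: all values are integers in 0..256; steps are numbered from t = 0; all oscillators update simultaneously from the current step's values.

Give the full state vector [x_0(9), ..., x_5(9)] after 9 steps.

Answer: [57, 91, 73, 99, 130, 124]

Derivation:
t=0: [106, 93, 65, 64, 117, 253]
t=1: [88, 129, 159, 59, 132, 151]
t=2: [135, 130, 120, 114, 147, 162]
t=3: [132, 154, 93, 137, 148, 108]
t=4: [119, 112, 107, 186, 144, 138]
t=5: [99, 84, 77, 157, 169, 148]
t=6: [162, 161, 171, 99, 114, 164]
t=7: [99, 55, 67, 140, 91, 67]
t=8: [170, 109, 68, 210, 147, 118]
t=9: [57, 91, 73, 99, 130, 124]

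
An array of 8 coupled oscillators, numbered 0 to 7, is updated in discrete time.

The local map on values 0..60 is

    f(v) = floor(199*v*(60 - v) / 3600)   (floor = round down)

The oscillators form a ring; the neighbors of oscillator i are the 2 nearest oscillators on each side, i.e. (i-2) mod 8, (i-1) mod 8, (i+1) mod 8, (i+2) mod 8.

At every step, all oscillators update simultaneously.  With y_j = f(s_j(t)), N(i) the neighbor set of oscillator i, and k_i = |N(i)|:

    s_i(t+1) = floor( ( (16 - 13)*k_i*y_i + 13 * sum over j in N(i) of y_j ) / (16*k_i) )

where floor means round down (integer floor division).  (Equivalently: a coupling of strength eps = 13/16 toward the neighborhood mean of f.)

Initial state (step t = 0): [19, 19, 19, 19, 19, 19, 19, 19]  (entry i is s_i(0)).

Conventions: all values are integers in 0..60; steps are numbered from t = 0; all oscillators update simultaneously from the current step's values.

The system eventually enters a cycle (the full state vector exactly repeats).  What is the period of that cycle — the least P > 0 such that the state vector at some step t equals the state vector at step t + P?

Answer: 2
Key observation: The state at step 9, [49, 49, 49, 49, 49, 49, 49, 49], reappears at step 11 — and no state repeats earlier — so the cycle the system enters has period 2.

Derivation:
t=0: [19, 19, 19, 19, 19, 19, 19, 19]
t=1: [43, 43, 43, 43, 43, 43, 43, 43]
t=2: [40, 40, 40, 40, 40, 40, 40, 40]
t=3: [44, 44, 44, 44, 44, 44, 44, 44]
t=4: [38, 38, 38, 38, 38, 38, 38, 38]
t=5: [46, 46, 46, 46, 46, 46, 46, 46]
t=6: [35, 35, 35, 35, 35, 35, 35, 35]
t=7: [48, 48, 48, 48, 48, 48, 48, 48]
t=8: [31, 31, 31, 31, 31, 31, 31, 31]
t=9: [49, 49, 49, 49, 49, 49, 49, 49]
t=10: [29, 29, 29, 29, 29, 29, 29, 29]
t=11: [49, 49, 49, 49, 49, 49, 49, 49]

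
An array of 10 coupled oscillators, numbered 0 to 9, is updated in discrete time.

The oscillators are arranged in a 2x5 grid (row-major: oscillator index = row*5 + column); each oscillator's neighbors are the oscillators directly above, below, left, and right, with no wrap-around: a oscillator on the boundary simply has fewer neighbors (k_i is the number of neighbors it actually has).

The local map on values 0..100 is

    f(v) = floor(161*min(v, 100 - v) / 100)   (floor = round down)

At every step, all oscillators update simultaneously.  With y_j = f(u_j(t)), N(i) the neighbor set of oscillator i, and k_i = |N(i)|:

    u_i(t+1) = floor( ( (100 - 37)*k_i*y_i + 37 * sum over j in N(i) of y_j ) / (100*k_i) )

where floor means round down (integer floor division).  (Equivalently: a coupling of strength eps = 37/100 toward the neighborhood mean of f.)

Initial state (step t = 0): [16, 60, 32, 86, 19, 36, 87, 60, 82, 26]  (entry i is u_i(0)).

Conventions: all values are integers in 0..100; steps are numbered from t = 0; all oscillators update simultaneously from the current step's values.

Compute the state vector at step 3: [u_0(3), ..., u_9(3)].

Answer: [53, 47, 46, 72, 76, 56, 56, 50, 69, 74]

Derivation:
t=0: [16, 60, 32, 86, 19, 36, 87, 60, 82, 26]
t=1: [38, 52, 50, 27, 30, 44, 35, 52, 33, 36]
t=2: [65, 72, 74, 49, 48, 65, 62, 71, 55, 54]
t=3: [53, 47, 46, 72, 76, 56, 56, 50, 69, 74]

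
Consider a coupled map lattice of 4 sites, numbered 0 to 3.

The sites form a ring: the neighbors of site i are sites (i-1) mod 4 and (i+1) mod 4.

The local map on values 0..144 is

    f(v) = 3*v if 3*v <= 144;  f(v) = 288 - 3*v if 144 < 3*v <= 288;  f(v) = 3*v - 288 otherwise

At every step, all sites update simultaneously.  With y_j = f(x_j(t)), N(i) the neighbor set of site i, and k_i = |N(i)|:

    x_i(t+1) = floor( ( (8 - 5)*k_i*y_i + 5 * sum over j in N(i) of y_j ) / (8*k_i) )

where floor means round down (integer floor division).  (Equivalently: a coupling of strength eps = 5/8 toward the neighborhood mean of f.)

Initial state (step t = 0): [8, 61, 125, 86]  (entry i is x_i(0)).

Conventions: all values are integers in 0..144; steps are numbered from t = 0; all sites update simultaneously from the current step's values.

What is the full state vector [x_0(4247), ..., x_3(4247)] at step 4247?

Simulating step by step:
t=0: [8, 61, 125, 86]
t=1: [51, 74, 74, 45]
t=2: [113, 87, 87, 113]
t=3: [43, 34, 34, 43]
t=4: [120, 110, 110, 120]
t=5: [62, 51, 51, 62]
t=6: [112, 124, 124, 112]
t=7: [59, 72, 72, 59]
t=8: [98, 84, 84, 98]
t=9: [15, 26, 26, 15]
t=10: [55, 67, 67, 55]
t=11: [111, 98, 98, 111]
t=12: [32, 18, 18, 32]
t=13: [82, 67, 67, 82]
t=14: [56, 72, 72, 56]
t=15: [105, 87, 87, 105]
t=16: [27, 27, 27, 27]
t=17: [81, 81, 81, 81]
t=18: [45, 45, 45, 45]
t=19: [135, 135, 135, 135]
t=20: [117, 117, 117, 117]
t=21: [63, 63, 63, 63]
t=22: [99, 99, 99, 99]
t=23: [9, 9, 9, 9]
t=24: [27, 27, 27, 27]

Answer: [9, 9, 9, 9]
Key observation: The state at step 16, [27, 27, 27, 27], reappears at step 24: the system is in a cycle of period 8 from step 16 on.  Therefore the state at step 4247 equals the state at step 16 + ((4247 - 16) mod 8) = 23, which is [9, 9, 9, 9].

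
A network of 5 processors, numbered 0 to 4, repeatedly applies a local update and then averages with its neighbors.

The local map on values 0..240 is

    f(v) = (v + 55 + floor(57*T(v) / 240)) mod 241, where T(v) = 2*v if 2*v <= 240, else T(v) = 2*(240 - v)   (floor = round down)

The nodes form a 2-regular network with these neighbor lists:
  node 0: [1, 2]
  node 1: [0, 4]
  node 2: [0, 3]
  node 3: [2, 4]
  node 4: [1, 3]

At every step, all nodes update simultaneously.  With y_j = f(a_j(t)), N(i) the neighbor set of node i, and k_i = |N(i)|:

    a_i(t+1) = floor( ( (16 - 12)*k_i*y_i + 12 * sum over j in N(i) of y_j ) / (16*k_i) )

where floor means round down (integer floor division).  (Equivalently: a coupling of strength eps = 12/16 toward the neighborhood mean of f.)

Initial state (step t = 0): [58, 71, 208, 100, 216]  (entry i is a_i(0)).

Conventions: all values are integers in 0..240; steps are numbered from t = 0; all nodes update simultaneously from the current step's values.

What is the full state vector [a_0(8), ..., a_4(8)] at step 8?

Simulating step by step:
t=0: [58, 71, 208, 100, 216]
t=1: [108, 107, 137, 79, 145]
t=2: [223, 134, 204, 134, 144]
t=3: [114, 77, 115, 74, 180]
t=4: [202, 133, 201, 133, 130]
t=5: [110, 161, 110, 160, 237]
t=6: [140, 103, 140, 103, 22]
t=7: [77, 84, 77, 84, 176]
t=8: [171, 115, 171, 115, 138]

Answer: [171, 115, 171, 115, 138]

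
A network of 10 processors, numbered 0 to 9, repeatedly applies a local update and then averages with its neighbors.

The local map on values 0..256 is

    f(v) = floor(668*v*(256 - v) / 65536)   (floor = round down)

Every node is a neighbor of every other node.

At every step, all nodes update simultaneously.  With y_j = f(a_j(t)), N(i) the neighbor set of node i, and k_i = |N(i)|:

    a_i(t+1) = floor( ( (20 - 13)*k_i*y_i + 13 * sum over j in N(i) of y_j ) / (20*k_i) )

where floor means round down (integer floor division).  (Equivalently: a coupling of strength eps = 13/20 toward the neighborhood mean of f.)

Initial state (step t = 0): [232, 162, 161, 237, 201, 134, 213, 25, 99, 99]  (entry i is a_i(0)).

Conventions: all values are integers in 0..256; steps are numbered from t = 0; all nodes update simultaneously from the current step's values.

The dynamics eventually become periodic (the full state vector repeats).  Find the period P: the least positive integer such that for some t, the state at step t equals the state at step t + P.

Answer: 2
Key observation: The state at step 7, [157, 157, 157, 157, 157, 157, 157, 157, 157, 157], reappears at step 9 — and no state repeats earlier — so the cycle the system enters has period 2.

Derivation:
t=0: [232, 162, 161, 237, 201, 134, 213, 25, 99, 99]
t=1: [99, 126, 126, 95, 114, 129, 109, 99, 127, 127]
t=2: [161, 163, 163, 160, 163, 163, 162, 161, 163, 163]
t=3: [154, 154, 154, 154, 154, 154, 154, 154, 154, 154]
t=4: [160, 160, 160, 160, 160, 160, 160, 160, 160, 160]
t=5: [156, 156, 156, 156, 156, 156, 156, 156, 156, 156]
t=6: [159, 159, 159, 159, 159, 159, 159, 159, 159, 159]
t=7: [157, 157, 157, 157, 157, 157, 157, 157, 157, 157]
t=8: [158, 158, 158, 158, 158, 158, 158, 158, 158, 158]
t=9: [157, 157, 157, 157, 157, 157, 157, 157, 157, 157]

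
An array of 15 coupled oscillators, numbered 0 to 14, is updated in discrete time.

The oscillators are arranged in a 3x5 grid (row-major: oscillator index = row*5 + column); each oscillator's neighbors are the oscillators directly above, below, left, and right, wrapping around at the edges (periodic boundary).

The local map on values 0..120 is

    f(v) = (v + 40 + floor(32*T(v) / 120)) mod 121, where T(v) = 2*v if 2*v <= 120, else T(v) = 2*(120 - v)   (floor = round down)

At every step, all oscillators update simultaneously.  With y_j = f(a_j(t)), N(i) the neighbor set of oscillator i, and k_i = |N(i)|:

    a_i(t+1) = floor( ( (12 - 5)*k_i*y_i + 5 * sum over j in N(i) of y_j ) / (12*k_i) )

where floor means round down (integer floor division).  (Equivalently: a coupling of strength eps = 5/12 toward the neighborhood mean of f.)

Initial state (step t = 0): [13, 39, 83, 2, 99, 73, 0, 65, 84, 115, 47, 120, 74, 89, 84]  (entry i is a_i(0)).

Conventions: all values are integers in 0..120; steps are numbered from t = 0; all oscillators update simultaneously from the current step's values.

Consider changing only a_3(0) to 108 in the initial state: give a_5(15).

Simulating step by step:
t=0: [13, 39, 83, 108, 99, 73, 0, 65, 84, 115, 47, 120, 74, 89, 84]
t=1: [61, 74, 29, 29, 32, 35, 40, 18, 23, 30, 79, 50, 20, 23, 33]
t=2: [29, 42, 73, 82, 80, 76, 89, 73, 76, 86, 43, 89, 76, 76, 80]
t=3: [74, 76, 26, 19, 27, 35, 30, 17, 18, 21, 76, 40, 18, 18, 28]
t=4: [31, 39, 69, 70, 72, 74, 79, 69, 67, 75, 41, 78, 71, 68, 72]
t=5: [75, 72, 23, 14, 23, 33, 26, 15, 14, 17, 73, 35, 15, 14, 24]
t=6: [31, 36, 64, 63, 66, 71, 73, 65, 61, 69, 38, 72, 67, 62, 67]
t=7: [73, 69, 20, 11, 20, 31, 24, 13, 11, 14, 71, 32, 13, 11, 22]
t=8: [29, 35, 60, 58, 62, 68, 70, 61, 56, 65, 37, 69, 62, 58, 63]
t=9: [71, 67, 19, 7, 18, 29, 22, 10, 6, 11, 69, 31, 11, 7, 20]
t=10: [28, 33, 58, 53, 59, 65, 67, 57, 50, 60, 35, 67, 59, 52, 60]
t=11: [69, 64, 15, 26, 16, 28, 20, 18, 81, 21, 66, 29, 20, 83, 30]
t=12: [26, 31, 60, 63, 63, 65, 66, 62, 36, 68, 35, 66, 65, 38, 67]
t=13: [67, 62, 19, 29, 19, 28, 20, 20, 69, 22, 66, 29, 21, 71, 30]
t=14: [26, 31, 64, 66, 67, 65, 66, 64, 34, 68, 35, 66, 66, 36, 67]
t=15: [67, 62, 20, 29, 20, 28, 20, 20, 67, 22, 66, 29, 21, 69, 30]

Answer: a_5(15) = 28
Key observation: This trace re-runs the system from the modified initial state.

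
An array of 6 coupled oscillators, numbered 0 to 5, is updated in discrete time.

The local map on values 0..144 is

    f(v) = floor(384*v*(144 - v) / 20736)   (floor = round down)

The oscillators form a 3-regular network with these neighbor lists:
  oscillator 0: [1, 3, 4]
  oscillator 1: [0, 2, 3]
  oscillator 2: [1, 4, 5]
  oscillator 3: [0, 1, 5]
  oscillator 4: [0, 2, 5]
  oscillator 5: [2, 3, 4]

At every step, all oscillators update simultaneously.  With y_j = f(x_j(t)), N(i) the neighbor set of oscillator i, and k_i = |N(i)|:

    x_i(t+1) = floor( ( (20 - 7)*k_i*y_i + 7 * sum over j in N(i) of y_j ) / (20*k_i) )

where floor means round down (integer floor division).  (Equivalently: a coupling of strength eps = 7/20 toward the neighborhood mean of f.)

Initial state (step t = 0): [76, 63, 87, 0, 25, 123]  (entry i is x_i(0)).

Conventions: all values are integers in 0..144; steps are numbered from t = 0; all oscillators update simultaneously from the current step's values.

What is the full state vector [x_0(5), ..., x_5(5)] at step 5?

Simulating step by step:
t=0: [76, 63, 87, 0, 25, 123]
t=1: [79, 82, 82, 27, 62, 47]
t=2: [90, 89, 92, 69, 92, 83]
t=3: [90, 90, 88, 93, 88, 92]
t=4: [89, 89, 90, 87, 90, 88]
t=5: [90, 90, 90, 90, 90, 90]

Answer: [90, 90, 90, 90, 90, 90]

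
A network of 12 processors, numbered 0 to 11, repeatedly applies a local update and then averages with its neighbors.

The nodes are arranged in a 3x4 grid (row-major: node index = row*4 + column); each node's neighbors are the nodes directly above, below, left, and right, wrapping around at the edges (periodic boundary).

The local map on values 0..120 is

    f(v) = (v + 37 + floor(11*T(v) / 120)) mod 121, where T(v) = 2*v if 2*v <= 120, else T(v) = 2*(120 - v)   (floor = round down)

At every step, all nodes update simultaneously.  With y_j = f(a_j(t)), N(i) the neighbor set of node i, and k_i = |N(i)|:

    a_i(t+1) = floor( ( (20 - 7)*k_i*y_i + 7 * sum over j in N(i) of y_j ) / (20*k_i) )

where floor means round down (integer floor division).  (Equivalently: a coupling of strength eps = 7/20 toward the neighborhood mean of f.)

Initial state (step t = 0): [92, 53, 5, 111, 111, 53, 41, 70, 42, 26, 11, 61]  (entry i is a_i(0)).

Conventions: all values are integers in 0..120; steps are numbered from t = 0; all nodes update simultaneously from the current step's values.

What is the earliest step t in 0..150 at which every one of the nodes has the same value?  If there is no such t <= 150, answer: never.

Simulating step by step:
t=0: [92, 53, 5, 111, 111, 53, 41, 70, 42, 26, 11, 61]  (not all equal)
t=1: [29, 83, 50, 42, 45, 88, 82, 97, 74, 72, 58, 94]  (not all equal)
t=2: [72, 28, 79, 73, 77, 24, 22, 28, 102, 96, 88, 37]  (not all equal)
t=3: [94, 63, 24, 100, 23, 55, 53, 68, 32, 24, 19, 71]  (not all equal)
t=4: [32, 93, 67, 39, 68, 95, 94, 100, 70, 72, 68, 98]  (not all equal)
t=5: [76, 36, 93, 73, 93, 32, 31, 32, 103, 98, 97, 40]  (not all equal)
t=6: [20, 60, 33, 91, 23, 64, 63, 73, 24, 28, 27, 74]  (not all equal)
t=7: [60, 97, 75, 40, 72, 102, 104, 103, 69, 76, 77, 100]  (not all equal)
t=8: [99, 32, 88, 78, 99, 27, 28, 35, 96, 13, 14, 31]  (not all equal)
t=9: [21, 60, 23, 16, 27, 62, 63, 64, 24, 52, 52, 60]  (not all equal)
t=10: [65, 99, 74, 65, 74, 104, 104, 101, 71, 96, 96, 98]  (not all equal)
t=11: [104, 35, 92, 96, 100, 29, 29, 36, 98, 25, 25, 34]  (not all equal)
t=12: [25, 65, 28, 27, 28, 66, 66, 67, 27, 63, 62, 65]  (not all equal)
t=13: [70, 104, 80, 75, 76, 108, 108, 105, 75, 106, 106, 104]  (not all equal)
t=14: [98, 29, 18, 92, 24, 23, 23, 29, 92, 32, 22, 39]  (not all equal)
t=15: [25, 64, 56, 28, 56, 65, 64, 65, 29, 66, 65, 67]  (not all equal)
t=16: [73, 106, 102, 79, 98, 111, 110, 107, 80, 108, 111, 105]  (not all equal)
t=17: [80, 32, 20, 17, 26, 26, 26, 22, 18, 24, 26, 20]  (not all equal)
t=18: [24, 65, 62, 53, 60, 67, 66, 62, 54, 65, 65, 60]  (not all equal)
t=19: [78, 107, 108, 98, 104, 112, 111, 108, 99, 111, 111, 106]  (not all equal)
t=20: [7, 23, 25, 18, 20, 27, 27, 24, 18, 26, 27, 23]  (not all equal)
t=21: [50, 63, 65, 58, 59, 66, 67, 64, 58, 66, 67, 63]  (not all equal)
t=22: [99, 109, 111, 105, 106, 111, 112, 110, 105, 111, 112, 109]  (not all equal)
t=23: [20, 26, 27, 23, 24, 27, 28, 26, 23, 27, 28, 26]  (not all equal)
t=24: [61, 66, 67, 64, 64, 67, 69, 66, 64, 67, 69, 66]  (not all equal)
t=25: [109, 111, 113, 111, 111, 112, 114, 112, 111, 112, 114, 112]  (not all equal)
t=26: [27, 28, 29, 28, 28, 29, 30, 29, 28, 29, 30, 29]  (not all equal)
t=27: [68, 70, 71, 70, 70, 70, 71, 70, 70, 70, 71, 70]  (not all equal)
t=28: [114, 115, 116, 115, 115, 116, 116, 116, 115, 116, 116, 116]  (not all equal)
t=29: [31, 31, 31, 31, 31, 31, 32, 31, 31, 31, 32, 31]  (not all equal)
t=30: [73, 73, 73, 73, 73, 73, 73, 73, 73, 73, 73, 73]  (all equal)

Answer: 30
Key observation: Synchronization is absorbing here: once all nodes are equal they stay equal, and step 30 is the first all-equal step.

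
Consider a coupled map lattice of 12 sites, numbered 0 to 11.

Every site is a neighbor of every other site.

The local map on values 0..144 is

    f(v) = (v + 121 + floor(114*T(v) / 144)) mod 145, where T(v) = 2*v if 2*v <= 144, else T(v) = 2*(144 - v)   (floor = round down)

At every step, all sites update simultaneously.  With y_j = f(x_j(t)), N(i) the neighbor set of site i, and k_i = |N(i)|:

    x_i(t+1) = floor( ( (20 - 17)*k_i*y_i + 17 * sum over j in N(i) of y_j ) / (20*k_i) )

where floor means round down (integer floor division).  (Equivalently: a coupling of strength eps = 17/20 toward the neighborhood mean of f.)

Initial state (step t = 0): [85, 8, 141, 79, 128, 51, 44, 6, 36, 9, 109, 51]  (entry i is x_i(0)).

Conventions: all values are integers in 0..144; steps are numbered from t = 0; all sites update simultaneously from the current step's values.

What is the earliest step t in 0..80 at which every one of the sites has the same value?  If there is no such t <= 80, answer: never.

Answer: 7
Key observation: Synchronization is absorbing here: once all sites are equal they stay equal, and step 7 is the first all-equal step.

Derivation:
t=0: [85, 8, 141, 79, 128, 51, 44, 6, 36, 9, 109, 51]  (not all equal)
t=1: [93, 103, 101, 93, 102, 100, 99, 102, 98, 103, 103, 100]  (not all equal)
t=2: [56, 66, 56, 56, 66, 56, 56, 66, 56, 66, 66, 56]  (not all equal)
t=3: [74, 65, 74, 74, 65, 74, 74, 65, 74, 65, 65, 74]  (not all equal)
t=4: [64, 73, 64, 64, 73, 64, 64, 73, 64, 73, 73, 64]  (not all equal)
t=5: [92, 83, 92, 92, 83, 92, 92, 83, 92, 83, 83, 92]  (not all equal)
t=6: [6, 7, 6, 6, 7, 6, 6, 7, 6, 7, 7, 6]  (not all equal)
t=7: [137, 137, 137, 137, 137, 137, 137, 137, 137, 137, 137, 137]  (all equal)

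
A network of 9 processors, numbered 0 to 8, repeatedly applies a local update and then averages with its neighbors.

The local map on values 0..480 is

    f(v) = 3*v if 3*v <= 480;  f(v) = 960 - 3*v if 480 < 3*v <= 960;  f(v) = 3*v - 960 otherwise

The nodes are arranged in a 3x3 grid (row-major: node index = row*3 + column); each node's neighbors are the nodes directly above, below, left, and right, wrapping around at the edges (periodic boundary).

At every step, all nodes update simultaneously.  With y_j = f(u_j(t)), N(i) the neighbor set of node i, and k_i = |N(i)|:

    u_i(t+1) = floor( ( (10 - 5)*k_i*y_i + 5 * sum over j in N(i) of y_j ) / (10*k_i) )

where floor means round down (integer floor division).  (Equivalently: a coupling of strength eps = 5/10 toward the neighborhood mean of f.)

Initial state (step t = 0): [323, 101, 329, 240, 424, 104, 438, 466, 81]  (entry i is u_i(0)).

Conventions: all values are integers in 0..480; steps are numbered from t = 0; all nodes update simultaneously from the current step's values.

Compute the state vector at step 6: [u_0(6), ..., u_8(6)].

Simulating step by step:
t=0: [323, 101, 329, 240, 424, 104, 438, 466, 81]
t=1: [120, 249, 121, 243, 317, 258, 293, 370, 262]
t=2: [291, 216, 298, 195, 102, 190, 154, 134, 184]
t=3: [195, 263, 182, 343, 337, 339, 390, 387, 369]
t=4: [295, 215, 300, 121, 87, 113, 204, 172, 183]
t=5: [173, 262, 172, 309, 313, 306, 335, 388, 354]
t=6: [307, 225, 316, 85, 67, 96, 120, 144, 142]

Answer: [307, 225, 316, 85, 67, 96, 120, 144, 142]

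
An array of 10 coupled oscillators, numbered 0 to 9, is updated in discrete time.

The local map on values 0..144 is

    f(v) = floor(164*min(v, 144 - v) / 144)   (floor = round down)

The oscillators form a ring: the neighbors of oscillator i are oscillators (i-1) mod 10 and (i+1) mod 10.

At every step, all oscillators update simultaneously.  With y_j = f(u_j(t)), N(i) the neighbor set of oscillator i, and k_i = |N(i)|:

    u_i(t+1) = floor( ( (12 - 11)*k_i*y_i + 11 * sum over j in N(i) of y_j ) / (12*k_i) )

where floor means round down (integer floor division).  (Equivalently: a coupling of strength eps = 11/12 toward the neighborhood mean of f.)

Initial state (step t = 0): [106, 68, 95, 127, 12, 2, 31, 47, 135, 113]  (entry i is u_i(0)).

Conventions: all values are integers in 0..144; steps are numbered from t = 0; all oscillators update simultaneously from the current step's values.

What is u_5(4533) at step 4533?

Simulating step by step:
t=0: [106, 68, 95, 127, 12, 2, 31, 47, 135, 113]
t=1: [54, 51, 48, 32, 10, 22, 28, 25, 41, 27]
t=2: [45, 57, 47, 32, 28, 21, 26, 37, 30, 51]
t=3: [60, 53, 50, 41, 29, 29, 32, 32, 48, 43]
t=4: [55, 61, 53, 44, 38, 34, 34, 44, 43, 59]
t=5: [67, 61, 59, 51, 43, 40, 43, 43, 57, 56]
t=6: [66, 71, 63, 57, 51, 47, 46, 55, 56, 69]
t=7: [78, 73, 71, 64, 58, 54, 57, 57, 69, 69]
t=8: [78, 77, 76, 72, 66, 64, 62, 70, 71, 76]
t=9: [76, 76, 78, 76, 76, 72, 75, 75, 78, 77]
t=10: [76, 76, 76, 76, 79, 77, 79, 76, 76, 76]
t=11: [77, 77, 77, 75, 76, 74, 76, 75, 77, 77]
t=12: [76, 76, 76, 76, 78, 77, 78, 76, 76, 76]
t=13: [77, 77, 77, 76, 76, 75, 76, 76, 77, 77]
t=14: [76, 76, 76, 76, 77, 77, 77, 76, 76, 76]
t=15: [77, 77, 77, 76, 76, 76, 76, 76, 77, 77]
t=16: [76, 76, 76, 76, 77, 77, 77, 76, 76, 76]

Answer: u_5(4533) = 76
Key observation: The state at step 14, [76, 76, 76, 76, 77, 77, 77, 76, 76, 76], reappears at step 16: the system is in a cycle of period 2 from step 14 on.  Therefore the state at step 4533 equals the state at step 14 + ((4533 - 14) mod 2) = 15, which is [77, 77, 77, 76, 76, 76, 76, 76, 77, 77].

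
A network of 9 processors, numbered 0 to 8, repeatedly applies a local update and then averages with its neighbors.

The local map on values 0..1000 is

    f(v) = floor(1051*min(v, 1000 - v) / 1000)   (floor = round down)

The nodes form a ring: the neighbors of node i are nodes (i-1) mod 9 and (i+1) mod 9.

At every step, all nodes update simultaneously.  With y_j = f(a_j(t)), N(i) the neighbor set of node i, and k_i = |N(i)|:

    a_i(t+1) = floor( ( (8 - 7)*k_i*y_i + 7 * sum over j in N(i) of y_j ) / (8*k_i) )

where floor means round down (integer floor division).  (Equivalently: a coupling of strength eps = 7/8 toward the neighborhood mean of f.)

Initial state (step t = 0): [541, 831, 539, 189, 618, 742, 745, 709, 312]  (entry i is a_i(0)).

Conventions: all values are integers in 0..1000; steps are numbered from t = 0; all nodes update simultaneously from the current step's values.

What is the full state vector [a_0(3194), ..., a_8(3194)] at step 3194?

Answer: [499, 499, 499, 499, 499, 499, 499, 499, 499]
Key observation: The state at step 27, [524, 524, 524, 524, 524, 524, 524, 524, 524], reappears at step 31: the system is in a cycle of period 4 from step 27 on.  Therefore the state at step 3194 equals the state at step 27 + ((3194 - 27) mod 4) = 30, which is [499, 499, 499, 499, 499, 499, 499, 499, 499].

Derivation:
t=0: [541, 831, 539, 189, 618, 742, 745, 709, 312]
t=1: [280, 444, 224, 411, 255, 326, 285, 298, 385]
t=2: [417, 289, 421, 273, 371, 290, 323, 346, 316]
t=3: [332, 422, 312, 399, 306, 356, 334, 338, 391]
t=4: [416, 350, 418, 335, 387, 340, 362, 377, 358]
t=5: [379, 429, 369, 413, 360, 388, 376, 380, 411]
t=6: [435, 399, 435, 388, 415, 389, 402, 411, 402]
t=7: [425, 452, 418, 441, 411, 426, 419, 423, 441]
t=8: [466, 446, 465, 438, 452, 436, 444, 450, 447]
t=9: [471, 485, 467, 478, 461, 468, 465, 468, 479]
t=10: [504, 494, 503, 488, 494, 486, 490, 494, 494]
t=11: [519, 521, 516, 519, 512, 515, 514, 516, 519]
t=12: [504, 506, 504, 509, 507, 510, 508, 507, 506]
t=13: [519, 520, 517, 519, 515, 517, 516, 518, 519]
t=14: [504, 505, 504, 507, 506, 508, 506, 506, 505]
t=15: [520, 520, 519, 519, 517, 518, 518, 519, 520]
t=16: [504, 504, 504, 505, 505, 506, 505, 505, 504]
t=17: [521, 521, 520, 520, 519, 519, 519, 520, 520]
t=18: [503, 503, 503, 504, 504, 505, 504, 504, 503]
t=19: [522, 522, 521, 521, 520, 520, 520, 521, 521]
t=20: [502, 502, 502, 503, 503, 504, 503, 503, 502]
t=21: [523, 523, 522, 522, 521, 521, 521, 522, 522]
t=22: [501, 501, 501, 502, 502, 503, 502, 502, 501]
t=23: [524, 524, 523, 523, 522, 522, 522, 523, 523]
t=24: [500, 500, 500, 501, 501, 502, 501, 501, 500]
t=25: [525, 525, 524, 524, 523, 523, 523, 524, 524]
t=26: [499, 499, 499, 500, 500, 501, 500, 500, 499]
t=27: [524, 524, 524, 524, 524, 524, 524, 524, 524]
t=28: [500, 500, 500, 500, 500, 500, 500, 500, 500]
t=29: [525, 525, 525, 525, 525, 525, 525, 525, 525]
t=30: [499, 499, 499, 499, 499, 499, 499, 499, 499]
t=31: [524, 524, 524, 524, 524, 524, 524, 524, 524]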